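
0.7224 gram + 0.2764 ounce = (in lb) 0.01887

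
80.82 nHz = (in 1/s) 8.082e-08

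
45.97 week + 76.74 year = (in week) 4047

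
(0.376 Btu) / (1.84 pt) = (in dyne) 6.111e+10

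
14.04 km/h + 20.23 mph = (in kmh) 46.6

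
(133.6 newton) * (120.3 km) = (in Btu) 1.523e+04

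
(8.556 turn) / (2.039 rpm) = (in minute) 4.196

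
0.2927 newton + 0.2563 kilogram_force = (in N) 2.806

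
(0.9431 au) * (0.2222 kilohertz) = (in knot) 6.094e+13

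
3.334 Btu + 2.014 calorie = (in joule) 3526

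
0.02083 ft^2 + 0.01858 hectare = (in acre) 0.04591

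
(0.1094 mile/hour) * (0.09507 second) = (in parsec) 1.507e-19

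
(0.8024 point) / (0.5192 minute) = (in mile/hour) 2.033e-05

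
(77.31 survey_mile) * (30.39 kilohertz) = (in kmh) 1.361e+10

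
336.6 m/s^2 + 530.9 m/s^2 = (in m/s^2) 867.5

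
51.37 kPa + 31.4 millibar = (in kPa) 54.51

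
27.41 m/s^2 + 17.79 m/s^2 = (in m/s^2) 45.2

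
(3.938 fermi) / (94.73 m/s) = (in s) 4.157e-17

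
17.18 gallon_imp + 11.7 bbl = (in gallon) 512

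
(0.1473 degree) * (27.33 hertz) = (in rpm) 0.671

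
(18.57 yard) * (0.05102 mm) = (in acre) 2.141e-07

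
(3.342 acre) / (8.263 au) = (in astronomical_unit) 7.314e-20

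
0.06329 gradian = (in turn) 0.0001582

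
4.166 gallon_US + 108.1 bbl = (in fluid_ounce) 5.817e+05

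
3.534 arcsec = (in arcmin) 0.0589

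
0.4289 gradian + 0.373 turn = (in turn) 0.3741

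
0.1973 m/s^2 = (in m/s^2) 0.1973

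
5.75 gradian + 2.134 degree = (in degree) 7.309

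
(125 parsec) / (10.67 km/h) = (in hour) 3.615e+14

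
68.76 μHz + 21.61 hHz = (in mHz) 2.161e+06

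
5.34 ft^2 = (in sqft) 5.34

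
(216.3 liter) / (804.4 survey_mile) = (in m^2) 1.671e-07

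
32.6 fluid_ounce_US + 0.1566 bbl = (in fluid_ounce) 874.5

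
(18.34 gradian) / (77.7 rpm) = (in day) 4.098e-07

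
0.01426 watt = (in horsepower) 1.912e-05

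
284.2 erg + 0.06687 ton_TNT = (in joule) 2.798e+08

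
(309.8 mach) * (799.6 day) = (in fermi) 7.288e+27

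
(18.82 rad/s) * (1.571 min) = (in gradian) 1.129e+05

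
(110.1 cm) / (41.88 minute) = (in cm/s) 0.04382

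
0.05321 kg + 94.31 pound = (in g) 4.283e+04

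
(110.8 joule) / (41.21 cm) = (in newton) 268.9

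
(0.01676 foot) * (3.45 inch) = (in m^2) 0.0004477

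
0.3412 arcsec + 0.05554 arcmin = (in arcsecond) 3.674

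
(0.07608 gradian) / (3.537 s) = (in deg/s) 0.01936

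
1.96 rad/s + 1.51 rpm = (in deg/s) 121.4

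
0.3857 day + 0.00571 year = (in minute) 3557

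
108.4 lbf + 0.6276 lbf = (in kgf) 49.45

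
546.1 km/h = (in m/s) 151.7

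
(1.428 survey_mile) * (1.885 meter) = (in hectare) 0.4332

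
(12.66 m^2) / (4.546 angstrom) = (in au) 0.1862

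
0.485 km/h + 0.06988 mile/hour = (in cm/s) 16.6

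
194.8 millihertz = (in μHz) 1.948e+05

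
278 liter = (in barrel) 1.749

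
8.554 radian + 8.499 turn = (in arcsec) 1.278e+07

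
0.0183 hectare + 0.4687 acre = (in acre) 0.5139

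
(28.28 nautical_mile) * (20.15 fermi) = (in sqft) 1.136e-08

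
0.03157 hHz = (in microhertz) 3.157e+06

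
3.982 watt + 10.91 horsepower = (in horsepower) 10.92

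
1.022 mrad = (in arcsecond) 210.8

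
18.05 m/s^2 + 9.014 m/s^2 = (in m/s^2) 27.06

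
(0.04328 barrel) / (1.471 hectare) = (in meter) 4.678e-07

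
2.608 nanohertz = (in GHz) 2.608e-18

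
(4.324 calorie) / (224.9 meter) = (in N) 0.08044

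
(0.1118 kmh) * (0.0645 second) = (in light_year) 2.117e-19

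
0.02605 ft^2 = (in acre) 5.98e-07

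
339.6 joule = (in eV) 2.12e+21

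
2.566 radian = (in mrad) 2566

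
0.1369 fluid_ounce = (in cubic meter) 4.049e-06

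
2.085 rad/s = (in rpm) 19.91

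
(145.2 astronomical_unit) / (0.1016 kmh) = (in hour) 2.138e+11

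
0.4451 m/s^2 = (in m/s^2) 0.4451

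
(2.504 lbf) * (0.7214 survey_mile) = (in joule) 1.293e+04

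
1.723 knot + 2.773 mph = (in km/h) 7.654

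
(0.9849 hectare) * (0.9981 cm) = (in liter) 9.83e+04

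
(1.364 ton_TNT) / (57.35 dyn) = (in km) 9.951e+09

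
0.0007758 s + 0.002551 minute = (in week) 2.544e-07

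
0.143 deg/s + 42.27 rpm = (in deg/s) 253.8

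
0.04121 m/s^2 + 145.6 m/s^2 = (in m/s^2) 145.6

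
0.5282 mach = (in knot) 349.6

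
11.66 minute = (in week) 0.001157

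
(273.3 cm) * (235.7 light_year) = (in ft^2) 6.56e+19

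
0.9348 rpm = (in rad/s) 0.09789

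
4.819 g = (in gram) 4.819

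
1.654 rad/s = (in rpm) 15.79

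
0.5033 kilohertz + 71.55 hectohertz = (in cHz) 7.658e+05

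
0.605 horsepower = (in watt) 451.1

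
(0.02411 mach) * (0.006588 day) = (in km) 4.673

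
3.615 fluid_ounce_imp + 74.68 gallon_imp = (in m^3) 0.3396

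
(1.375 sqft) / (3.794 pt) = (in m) 95.44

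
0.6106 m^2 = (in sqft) 6.572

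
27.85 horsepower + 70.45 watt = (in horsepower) 27.94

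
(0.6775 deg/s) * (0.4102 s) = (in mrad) 4.85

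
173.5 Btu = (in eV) 1.143e+24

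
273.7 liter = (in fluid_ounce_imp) 9633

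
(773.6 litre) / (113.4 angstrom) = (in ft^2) 7.343e+08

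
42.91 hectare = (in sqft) 4.619e+06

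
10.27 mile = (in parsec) 5.356e-13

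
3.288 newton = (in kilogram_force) 0.3353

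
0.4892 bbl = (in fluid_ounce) 2630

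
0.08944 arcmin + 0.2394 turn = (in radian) 1.504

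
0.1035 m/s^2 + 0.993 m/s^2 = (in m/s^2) 1.097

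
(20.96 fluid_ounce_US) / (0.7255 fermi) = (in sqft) 9.197e+12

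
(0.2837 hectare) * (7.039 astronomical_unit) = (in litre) 2.987e+18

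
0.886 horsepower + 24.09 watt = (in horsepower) 0.9183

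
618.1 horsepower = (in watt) 4.609e+05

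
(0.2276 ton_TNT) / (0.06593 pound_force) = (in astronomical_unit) 0.02171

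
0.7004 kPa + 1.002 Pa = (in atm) 0.006922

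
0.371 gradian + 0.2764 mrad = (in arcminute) 20.98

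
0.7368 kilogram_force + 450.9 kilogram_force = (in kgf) 451.6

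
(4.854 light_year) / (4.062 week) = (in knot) 3.634e+10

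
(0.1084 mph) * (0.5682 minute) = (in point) 4683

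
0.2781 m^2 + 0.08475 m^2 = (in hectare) 3.629e-05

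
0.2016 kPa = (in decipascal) 2016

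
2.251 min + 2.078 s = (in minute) 2.286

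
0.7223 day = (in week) 0.1032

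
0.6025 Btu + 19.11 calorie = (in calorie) 171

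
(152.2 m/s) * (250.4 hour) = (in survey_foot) 4.501e+08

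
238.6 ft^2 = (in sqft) 238.6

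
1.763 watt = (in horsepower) 0.002364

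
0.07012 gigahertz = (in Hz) 7.012e+07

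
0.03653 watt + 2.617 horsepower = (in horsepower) 2.617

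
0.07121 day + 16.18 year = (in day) 5906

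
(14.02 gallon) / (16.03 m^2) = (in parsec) 1.073e-19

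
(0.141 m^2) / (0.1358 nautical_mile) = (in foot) 0.001839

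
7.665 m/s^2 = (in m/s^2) 7.665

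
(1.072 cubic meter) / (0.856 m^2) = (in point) 3550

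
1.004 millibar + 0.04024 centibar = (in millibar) 1.406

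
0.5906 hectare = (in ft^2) 6.357e+04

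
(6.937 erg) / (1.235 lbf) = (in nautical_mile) 6.818e-11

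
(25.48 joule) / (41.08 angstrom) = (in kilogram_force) 6.325e+08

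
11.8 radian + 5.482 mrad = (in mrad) 1.181e+04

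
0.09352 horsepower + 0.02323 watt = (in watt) 69.76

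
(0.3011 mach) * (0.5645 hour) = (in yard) 2.279e+05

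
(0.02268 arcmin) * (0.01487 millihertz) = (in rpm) 9.368e-10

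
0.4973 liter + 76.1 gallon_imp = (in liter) 346.5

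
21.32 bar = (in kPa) 2132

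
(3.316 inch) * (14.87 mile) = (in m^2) 2016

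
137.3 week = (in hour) 2.307e+04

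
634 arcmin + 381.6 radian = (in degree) 2.187e+04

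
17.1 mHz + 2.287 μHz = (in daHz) 0.00171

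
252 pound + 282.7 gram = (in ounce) 4042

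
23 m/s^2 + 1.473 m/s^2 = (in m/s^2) 24.47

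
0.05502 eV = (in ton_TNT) 2.107e-30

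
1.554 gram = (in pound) 0.003426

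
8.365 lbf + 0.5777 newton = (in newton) 37.79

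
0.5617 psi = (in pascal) 3873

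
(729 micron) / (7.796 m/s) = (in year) 2.965e-12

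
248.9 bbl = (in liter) 3.957e+04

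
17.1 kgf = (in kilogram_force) 17.1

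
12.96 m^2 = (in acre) 0.003202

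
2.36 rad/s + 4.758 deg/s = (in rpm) 23.33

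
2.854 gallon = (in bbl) 0.06795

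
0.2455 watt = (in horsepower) 0.0003292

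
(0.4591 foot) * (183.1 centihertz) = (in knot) 0.498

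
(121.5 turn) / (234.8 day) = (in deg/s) 0.002156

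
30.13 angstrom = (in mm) 3.013e-06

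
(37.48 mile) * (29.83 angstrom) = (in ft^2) 0.001937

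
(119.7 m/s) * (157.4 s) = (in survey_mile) 11.71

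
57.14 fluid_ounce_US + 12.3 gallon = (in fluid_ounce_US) 1632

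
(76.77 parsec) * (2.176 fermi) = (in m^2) 5155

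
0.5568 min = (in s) 33.41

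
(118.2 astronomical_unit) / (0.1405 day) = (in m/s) 1.457e+09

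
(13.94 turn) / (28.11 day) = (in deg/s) 0.002066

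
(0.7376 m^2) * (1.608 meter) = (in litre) 1186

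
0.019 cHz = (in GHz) 1.9e-13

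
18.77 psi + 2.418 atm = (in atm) 3.695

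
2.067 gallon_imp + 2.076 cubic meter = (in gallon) 550.9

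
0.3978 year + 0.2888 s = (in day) 145.2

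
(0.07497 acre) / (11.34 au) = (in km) 1.788e-13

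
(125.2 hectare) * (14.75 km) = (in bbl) 1.162e+11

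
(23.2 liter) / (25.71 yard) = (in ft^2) 0.01062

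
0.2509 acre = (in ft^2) 1.093e+04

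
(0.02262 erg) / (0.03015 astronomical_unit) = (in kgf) 5.114e-20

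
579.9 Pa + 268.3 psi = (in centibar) 1850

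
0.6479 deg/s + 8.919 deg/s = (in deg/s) 9.567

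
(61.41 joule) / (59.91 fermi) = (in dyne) 1.025e+20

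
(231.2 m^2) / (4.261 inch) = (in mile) 1.327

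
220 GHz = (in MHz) 2.2e+05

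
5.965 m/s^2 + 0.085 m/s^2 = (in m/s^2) 6.05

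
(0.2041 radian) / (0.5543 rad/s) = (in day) 4.262e-06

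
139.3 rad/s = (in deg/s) 7981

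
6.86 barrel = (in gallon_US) 288.1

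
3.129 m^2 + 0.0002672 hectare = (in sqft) 62.44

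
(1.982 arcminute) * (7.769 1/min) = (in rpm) 0.0007129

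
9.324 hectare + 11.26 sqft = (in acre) 23.04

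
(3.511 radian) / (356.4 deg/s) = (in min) 0.009407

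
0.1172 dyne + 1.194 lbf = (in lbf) 1.194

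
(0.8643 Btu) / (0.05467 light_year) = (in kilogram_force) 1.798e-13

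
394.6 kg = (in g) 3.946e+05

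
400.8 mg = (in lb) 0.0008836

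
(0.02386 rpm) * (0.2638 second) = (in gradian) 0.04196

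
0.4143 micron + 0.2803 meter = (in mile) 0.0001742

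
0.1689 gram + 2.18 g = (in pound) 0.005178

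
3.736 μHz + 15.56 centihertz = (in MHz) 1.556e-07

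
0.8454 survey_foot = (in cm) 25.77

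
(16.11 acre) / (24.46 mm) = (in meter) 2.665e+06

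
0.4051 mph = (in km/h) 0.6519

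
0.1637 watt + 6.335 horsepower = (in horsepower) 6.335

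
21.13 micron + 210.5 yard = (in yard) 210.5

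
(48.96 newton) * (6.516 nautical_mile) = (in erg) 5.908e+12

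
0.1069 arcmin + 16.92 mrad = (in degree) 0.9712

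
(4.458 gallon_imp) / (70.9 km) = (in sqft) 3.077e-06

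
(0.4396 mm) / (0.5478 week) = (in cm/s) 1.327e-07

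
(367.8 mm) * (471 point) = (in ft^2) 0.6578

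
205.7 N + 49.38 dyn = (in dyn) 2.057e+07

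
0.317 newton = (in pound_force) 0.07126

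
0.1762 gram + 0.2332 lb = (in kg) 0.106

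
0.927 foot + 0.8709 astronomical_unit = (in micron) 1.303e+17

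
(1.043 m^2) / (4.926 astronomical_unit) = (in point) 4.012e-09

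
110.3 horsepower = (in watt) 8.225e+04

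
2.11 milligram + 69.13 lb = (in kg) 31.36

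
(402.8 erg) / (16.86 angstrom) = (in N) 2.389e+04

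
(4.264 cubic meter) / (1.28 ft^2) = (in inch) 1412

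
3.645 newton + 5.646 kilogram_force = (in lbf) 13.27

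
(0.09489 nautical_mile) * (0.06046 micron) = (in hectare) 1.063e-09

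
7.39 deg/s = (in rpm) 1.232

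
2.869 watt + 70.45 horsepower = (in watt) 5.254e+04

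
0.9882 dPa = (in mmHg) 0.0007412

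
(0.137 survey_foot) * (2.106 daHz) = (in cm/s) 87.94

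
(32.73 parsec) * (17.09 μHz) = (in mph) 3.861e+13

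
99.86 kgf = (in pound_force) 220.2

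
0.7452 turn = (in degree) 268.3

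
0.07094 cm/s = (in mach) 2.083e-06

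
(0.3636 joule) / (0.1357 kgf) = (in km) 0.0002732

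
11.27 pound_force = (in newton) 50.13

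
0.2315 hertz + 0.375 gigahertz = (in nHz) 3.75e+17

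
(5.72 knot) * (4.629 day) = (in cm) 1.177e+08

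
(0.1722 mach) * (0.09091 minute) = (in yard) 349.8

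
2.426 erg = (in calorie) 5.798e-08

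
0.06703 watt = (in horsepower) 8.989e-05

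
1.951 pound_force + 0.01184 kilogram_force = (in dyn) 8.795e+05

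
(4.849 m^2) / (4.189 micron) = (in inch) 4.557e+07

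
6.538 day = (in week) 0.934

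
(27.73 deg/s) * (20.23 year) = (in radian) 3.088e+08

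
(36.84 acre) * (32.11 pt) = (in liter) 1.689e+06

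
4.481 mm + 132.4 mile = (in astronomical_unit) 1.424e-06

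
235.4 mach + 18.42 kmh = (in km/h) 2.886e+05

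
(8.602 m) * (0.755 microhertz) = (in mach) 1.907e-08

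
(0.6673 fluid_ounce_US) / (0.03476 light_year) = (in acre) 1.483e-23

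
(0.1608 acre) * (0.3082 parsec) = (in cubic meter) 6.189e+18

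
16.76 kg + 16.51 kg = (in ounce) 1174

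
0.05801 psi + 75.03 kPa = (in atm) 0.7444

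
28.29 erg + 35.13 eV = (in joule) 2.829e-06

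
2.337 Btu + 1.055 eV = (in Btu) 2.337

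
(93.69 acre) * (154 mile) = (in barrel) 5.91e+11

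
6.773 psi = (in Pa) 4.67e+04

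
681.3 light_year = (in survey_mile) 4.005e+15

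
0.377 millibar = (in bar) 0.000377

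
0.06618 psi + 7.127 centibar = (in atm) 0.07484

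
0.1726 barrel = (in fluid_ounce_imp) 965.8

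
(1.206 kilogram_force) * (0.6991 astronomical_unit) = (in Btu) 1.172e+09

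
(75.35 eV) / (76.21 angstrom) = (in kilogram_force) 1.615e-10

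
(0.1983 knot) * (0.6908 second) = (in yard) 0.07707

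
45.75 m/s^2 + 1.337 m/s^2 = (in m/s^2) 47.09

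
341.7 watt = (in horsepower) 0.4582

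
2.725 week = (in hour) 457.8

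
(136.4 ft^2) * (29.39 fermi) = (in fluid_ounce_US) 1.259e-08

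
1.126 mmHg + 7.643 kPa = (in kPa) 7.793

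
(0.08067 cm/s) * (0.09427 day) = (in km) 0.006571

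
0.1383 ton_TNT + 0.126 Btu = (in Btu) 5.485e+05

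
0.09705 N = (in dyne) 9705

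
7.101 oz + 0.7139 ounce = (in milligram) 2.215e+05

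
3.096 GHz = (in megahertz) 3096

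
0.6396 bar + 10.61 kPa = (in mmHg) 559.3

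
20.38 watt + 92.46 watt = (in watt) 112.8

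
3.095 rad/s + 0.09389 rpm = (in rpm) 29.65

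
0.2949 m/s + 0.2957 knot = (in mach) 0.001313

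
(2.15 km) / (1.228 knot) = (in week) 0.005627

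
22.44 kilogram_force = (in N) 220.1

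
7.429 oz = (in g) 210.6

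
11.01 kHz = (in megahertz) 0.01101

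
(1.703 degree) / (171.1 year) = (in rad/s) 5.509e-12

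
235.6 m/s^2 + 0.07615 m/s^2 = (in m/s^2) 235.7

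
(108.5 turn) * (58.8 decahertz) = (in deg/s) 2.297e+07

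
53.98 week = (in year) 1.035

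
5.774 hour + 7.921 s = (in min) 346.6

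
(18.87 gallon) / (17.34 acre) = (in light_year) 1.076e-22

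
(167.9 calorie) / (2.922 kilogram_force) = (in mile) 0.01523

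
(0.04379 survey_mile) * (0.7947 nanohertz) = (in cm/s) 5.601e-06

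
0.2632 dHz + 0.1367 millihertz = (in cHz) 2.646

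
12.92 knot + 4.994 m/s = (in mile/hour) 26.04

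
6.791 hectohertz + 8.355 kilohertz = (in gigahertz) 9.034e-06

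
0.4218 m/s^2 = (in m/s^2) 0.4218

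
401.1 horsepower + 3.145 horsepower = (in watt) 3.014e+05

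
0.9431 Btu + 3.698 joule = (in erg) 9.987e+09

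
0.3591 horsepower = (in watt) 267.8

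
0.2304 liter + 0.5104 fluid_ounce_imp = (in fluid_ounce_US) 8.281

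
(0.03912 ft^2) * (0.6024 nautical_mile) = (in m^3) 4.055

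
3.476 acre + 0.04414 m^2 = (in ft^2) 1.514e+05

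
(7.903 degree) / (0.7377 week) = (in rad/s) 3.092e-07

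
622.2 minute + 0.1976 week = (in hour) 43.57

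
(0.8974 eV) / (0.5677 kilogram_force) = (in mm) 2.583e-17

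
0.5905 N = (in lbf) 0.1327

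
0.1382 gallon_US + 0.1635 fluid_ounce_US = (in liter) 0.528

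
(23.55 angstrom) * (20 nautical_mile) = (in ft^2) 0.0009389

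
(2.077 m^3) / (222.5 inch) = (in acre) 9.081e-05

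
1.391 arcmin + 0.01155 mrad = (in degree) 0.02385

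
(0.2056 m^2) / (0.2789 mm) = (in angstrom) 7.372e+12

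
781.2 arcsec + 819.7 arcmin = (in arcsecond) 4.996e+04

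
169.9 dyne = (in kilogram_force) 0.0001732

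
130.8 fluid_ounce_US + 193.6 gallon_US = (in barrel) 4.634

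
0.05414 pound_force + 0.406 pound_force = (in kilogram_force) 0.2087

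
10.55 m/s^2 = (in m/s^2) 10.55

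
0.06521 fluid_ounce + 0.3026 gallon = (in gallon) 0.3031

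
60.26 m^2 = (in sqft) 648.6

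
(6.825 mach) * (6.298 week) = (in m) 8.852e+09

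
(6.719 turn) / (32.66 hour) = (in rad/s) 0.0003591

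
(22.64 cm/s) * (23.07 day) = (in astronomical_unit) 3.017e-06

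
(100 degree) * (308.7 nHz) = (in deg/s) 3.087e-05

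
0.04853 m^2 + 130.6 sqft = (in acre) 0.00301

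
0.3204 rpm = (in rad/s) 0.03355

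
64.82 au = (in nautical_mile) 5.236e+09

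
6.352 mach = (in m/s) 2163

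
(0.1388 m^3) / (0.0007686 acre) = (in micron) 4.462e+04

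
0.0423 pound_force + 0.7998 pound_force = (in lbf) 0.8421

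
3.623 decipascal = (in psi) 5.255e-05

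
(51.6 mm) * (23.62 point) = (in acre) 1.062e-07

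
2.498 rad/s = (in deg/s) 143.1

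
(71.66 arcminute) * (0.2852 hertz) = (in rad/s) 0.005945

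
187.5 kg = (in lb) 413.4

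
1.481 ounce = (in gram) 41.99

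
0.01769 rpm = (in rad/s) 0.001852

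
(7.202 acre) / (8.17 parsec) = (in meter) 1.156e-13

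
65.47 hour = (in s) 2.357e+05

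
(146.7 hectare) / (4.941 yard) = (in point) 9.204e+08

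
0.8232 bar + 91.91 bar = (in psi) 1345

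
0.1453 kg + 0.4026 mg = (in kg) 0.1453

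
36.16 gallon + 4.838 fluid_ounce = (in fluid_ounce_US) 4633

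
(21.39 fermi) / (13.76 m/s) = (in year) 4.929e-23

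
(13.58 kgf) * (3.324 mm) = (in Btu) 0.0004196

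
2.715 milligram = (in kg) 2.715e-06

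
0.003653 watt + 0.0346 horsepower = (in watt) 25.8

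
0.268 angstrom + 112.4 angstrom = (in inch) 4.436e-07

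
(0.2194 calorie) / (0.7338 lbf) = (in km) 0.0002812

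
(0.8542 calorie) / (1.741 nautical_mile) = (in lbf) 0.0002492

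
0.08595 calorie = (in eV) 2.245e+18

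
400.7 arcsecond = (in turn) 0.0003092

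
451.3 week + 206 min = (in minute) 4.549e+06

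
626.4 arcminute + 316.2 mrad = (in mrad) 498.4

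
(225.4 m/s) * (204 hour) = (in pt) 4.692e+11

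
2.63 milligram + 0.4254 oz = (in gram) 12.06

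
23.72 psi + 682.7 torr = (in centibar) 254.6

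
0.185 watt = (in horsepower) 0.0002481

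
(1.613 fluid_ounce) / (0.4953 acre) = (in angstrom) 238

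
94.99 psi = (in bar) 6.549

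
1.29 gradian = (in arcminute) 69.66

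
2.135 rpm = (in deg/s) 12.81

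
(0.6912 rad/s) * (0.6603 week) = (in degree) 1.582e+07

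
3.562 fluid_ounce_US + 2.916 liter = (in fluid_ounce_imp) 106.3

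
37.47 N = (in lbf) 8.424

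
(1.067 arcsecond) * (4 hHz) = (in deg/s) 0.1186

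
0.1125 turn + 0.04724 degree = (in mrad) 707.7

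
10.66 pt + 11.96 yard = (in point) 3.101e+04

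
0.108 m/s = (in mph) 0.2416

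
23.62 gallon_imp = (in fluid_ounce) 3631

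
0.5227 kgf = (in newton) 5.126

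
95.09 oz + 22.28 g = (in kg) 2.718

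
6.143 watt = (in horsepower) 0.008238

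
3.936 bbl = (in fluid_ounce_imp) 2.202e+04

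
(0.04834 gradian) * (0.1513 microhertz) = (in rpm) 1.097e-09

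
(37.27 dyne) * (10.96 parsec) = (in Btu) 1.195e+11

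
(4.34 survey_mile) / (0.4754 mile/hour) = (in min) 547.8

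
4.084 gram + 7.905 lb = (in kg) 3.59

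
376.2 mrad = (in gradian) 23.95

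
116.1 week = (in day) 812.7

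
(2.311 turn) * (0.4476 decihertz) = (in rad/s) 0.6499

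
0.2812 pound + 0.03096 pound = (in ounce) 4.995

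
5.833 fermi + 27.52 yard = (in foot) 82.56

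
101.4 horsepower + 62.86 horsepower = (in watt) 1.225e+05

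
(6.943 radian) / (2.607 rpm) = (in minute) 0.4239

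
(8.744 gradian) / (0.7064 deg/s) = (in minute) 0.1857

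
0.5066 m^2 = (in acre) 0.0001252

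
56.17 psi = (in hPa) 3873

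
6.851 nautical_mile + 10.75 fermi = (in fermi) 1.269e+19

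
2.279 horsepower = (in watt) 1699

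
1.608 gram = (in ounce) 0.05672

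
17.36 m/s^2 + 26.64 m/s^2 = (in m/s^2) 44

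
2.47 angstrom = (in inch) 9.724e-09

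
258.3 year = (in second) 8.146e+09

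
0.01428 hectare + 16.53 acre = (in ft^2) 7.216e+05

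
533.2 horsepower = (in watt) 3.976e+05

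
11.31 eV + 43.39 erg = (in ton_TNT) 1.037e-15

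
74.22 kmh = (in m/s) 20.62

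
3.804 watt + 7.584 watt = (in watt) 11.39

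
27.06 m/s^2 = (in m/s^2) 27.06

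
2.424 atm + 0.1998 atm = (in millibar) 2659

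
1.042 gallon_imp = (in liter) 4.737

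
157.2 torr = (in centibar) 20.96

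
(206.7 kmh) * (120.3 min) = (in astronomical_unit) 2.77e-06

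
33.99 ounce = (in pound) 2.124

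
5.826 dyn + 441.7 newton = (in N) 441.7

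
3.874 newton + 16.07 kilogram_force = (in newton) 161.5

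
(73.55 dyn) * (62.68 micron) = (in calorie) 1.102e-08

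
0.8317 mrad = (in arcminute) 2.859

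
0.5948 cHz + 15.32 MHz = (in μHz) 1.532e+13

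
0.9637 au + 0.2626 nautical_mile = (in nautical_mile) 7.784e+07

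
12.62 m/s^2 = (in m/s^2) 12.62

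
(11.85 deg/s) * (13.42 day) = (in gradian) 1.527e+07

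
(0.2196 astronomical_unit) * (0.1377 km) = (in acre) 1.118e+09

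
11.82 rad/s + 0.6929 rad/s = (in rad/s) 12.51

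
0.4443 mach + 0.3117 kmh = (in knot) 294.2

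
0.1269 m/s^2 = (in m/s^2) 0.1269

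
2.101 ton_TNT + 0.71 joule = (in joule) 8.791e+09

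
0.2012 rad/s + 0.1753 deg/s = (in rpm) 1.951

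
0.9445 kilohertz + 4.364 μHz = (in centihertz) 9.445e+04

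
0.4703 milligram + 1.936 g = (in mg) 1936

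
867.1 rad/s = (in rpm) 8280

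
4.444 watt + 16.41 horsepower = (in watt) 1.224e+04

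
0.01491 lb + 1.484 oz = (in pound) 0.1077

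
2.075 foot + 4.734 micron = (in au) 4.228e-12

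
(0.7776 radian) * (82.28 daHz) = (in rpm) 6110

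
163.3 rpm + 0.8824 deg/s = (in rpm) 163.4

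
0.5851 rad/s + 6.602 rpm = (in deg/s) 73.14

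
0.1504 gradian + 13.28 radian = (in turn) 2.114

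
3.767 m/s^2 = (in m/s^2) 3.767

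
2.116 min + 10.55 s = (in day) 0.001592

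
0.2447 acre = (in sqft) 1.066e+04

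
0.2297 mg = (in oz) 8.102e-06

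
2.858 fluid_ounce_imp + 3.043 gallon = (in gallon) 3.064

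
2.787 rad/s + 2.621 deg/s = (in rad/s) 2.833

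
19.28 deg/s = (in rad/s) 0.3365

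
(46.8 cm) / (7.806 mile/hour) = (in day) 1.552e-06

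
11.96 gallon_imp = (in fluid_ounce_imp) 1914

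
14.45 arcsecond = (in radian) 7.006e-05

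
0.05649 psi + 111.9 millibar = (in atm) 0.1143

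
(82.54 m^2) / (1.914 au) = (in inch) 1.135e-08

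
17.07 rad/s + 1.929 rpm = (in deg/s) 989.6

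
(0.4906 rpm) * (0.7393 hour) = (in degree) 7834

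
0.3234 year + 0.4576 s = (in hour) 2833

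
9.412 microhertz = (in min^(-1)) 0.0005647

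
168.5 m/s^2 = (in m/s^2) 168.5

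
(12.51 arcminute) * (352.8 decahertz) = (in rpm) 122.6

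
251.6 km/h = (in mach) 0.2053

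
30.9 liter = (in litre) 30.9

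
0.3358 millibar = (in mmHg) 0.2519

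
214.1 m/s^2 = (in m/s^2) 214.1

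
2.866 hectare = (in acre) 7.082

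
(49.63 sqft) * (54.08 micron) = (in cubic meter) 0.0002494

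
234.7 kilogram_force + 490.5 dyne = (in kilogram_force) 234.7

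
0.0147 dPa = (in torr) 1.103e-05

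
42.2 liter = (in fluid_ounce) 1427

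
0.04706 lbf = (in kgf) 0.02135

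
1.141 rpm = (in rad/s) 0.1195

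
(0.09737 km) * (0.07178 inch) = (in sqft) 1.911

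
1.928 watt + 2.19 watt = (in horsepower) 0.005522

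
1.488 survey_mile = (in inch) 9.428e+04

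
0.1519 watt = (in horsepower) 0.0002037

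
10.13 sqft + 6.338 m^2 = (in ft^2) 78.35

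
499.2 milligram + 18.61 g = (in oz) 0.6741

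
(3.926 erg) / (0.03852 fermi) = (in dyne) 1.019e+15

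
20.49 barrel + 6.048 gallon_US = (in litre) 3281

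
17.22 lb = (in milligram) 7.811e+06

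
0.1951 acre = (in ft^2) 8499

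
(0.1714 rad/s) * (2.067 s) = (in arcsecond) 7.308e+04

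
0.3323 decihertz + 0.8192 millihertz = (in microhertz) 3.405e+04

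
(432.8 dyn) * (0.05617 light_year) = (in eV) 1.436e+31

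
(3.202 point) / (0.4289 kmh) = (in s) 0.009481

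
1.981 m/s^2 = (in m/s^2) 1.981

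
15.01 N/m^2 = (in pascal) 15.01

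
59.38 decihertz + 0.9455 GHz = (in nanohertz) 9.455e+17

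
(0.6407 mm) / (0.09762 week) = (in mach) 3.187e-11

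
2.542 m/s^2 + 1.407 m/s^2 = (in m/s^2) 3.949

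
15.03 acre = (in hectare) 6.082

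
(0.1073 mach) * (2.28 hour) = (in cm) 2.999e+07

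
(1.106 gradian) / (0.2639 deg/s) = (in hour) 0.001048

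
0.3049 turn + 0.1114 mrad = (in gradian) 122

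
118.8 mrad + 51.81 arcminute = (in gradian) 8.522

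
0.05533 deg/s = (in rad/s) 0.0009657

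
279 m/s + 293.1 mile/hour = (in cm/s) 4.1e+04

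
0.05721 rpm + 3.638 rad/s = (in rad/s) 3.644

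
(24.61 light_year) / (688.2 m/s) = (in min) 5.639e+12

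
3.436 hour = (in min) 206.2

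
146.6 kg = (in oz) 5171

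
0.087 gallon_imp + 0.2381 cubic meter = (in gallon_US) 63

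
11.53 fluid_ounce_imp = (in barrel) 0.002061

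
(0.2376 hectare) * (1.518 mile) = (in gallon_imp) 1.277e+09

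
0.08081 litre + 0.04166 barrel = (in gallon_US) 1.771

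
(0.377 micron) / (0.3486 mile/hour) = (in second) 2.419e-06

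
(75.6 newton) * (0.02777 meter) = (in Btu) 0.00199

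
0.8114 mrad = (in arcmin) 2.789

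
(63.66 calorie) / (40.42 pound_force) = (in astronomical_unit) 9.903e-12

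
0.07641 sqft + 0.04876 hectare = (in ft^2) 5249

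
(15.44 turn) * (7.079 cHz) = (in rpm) 65.58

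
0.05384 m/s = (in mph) 0.1204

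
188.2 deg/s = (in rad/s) 3.285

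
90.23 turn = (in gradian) 3.609e+04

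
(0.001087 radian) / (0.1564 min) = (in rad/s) 0.0001158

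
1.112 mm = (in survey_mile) 6.91e-07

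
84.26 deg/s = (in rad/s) 1.471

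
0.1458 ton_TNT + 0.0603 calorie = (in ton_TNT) 0.1458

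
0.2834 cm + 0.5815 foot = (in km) 0.0001801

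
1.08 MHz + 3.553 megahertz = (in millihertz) 4.633e+09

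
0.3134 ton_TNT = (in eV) 8.184e+27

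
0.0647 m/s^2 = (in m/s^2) 0.0647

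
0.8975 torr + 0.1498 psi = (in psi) 0.1672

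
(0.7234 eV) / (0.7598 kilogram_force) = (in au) 1.04e-31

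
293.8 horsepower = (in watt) 2.191e+05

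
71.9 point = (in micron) 2.536e+04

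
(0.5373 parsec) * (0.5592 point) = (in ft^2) 3.521e+13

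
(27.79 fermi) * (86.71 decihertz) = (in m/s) 2.41e-13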